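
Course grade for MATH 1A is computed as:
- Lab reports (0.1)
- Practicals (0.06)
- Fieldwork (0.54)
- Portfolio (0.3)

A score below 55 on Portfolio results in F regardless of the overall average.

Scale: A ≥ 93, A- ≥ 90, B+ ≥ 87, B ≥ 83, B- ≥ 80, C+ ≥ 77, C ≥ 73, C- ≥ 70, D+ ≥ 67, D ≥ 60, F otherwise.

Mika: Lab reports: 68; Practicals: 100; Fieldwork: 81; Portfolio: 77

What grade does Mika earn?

C+

Portfolio score 77 ≥ 55: minimum met.
Weighted total:
  Lab reports 68 × 0.1 = 6.8
  Practicals 100 × 0.06 = 6
  Fieldwork 81 × 0.54 = 43.74
  Portfolio 77 × 0.3 = 23.1
Sum = 79.64
79.64 is ≥ 77 and < 80 → C+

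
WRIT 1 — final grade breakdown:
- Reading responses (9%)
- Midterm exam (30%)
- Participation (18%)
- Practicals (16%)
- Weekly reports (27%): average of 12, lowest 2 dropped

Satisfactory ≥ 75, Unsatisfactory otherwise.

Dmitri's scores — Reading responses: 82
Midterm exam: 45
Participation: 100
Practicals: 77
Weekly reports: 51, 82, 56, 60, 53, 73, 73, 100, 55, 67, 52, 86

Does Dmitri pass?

Unsatisfactory

Weekly reports: drop 51, 52 → average of remaining 10 = 705/10 = 70.5
Weighted total:
  Reading responses 82 × 0.09 = 7.38
  Midterm exam 45 × 0.3 = 13.5
  Participation 100 × 0.18 = 18
  Practicals 77 × 0.16 = 12.32
  Weekly reports 70.5 × 0.27 = 19.035
Sum = 70.235
70.235 < 75 → Unsatisfactory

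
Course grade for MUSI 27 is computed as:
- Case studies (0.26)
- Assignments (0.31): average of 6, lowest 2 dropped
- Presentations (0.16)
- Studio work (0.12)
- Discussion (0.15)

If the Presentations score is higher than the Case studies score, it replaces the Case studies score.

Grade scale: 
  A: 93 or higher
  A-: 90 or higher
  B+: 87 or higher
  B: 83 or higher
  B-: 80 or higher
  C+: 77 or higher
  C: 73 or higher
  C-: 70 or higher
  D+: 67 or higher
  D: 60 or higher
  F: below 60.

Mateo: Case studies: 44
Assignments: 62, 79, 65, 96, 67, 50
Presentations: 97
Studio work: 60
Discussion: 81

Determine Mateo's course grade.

B

Assignments: drop 50, 62 → average of remaining 4 = 307/4 = 76.75
Presentations (97) > Case studies (44), so Case studies counts as 97.
Weighted total:
  Case studies 97 × 0.26 = 25.22
  Assignments 76.75 × 0.31 = 23.7925
  Presentations 97 × 0.16 = 15.52
  Studio work 60 × 0.12 = 7.2
  Discussion 81 × 0.15 = 12.15
Sum = 83.8825
83.8825 is ≥ 83 and < 87 → B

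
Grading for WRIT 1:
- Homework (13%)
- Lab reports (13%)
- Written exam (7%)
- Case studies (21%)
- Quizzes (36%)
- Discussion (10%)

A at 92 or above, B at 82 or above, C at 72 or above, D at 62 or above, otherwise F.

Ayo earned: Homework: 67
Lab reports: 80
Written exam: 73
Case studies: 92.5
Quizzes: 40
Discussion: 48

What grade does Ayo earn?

D

Weighted total:
  Homework 67 × 0.13 = 8.71
  Lab reports 80 × 0.13 = 10.4
  Written exam 73 × 0.07 = 5.11
  Case studies 92.5 × 0.21 = 19.425
  Quizzes 40 × 0.36 = 14.4
  Discussion 48 × 0.1 = 4.8
Sum = 62.845
62.845 is ≥ 62 and < 72 → D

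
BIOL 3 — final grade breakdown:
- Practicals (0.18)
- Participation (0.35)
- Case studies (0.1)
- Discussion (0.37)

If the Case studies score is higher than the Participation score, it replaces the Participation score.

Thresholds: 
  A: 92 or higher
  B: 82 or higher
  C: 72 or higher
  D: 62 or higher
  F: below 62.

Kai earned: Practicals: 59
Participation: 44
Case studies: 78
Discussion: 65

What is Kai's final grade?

Case studies (78) > Participation (44), so Participation counts as 78.
Weighted total:
  Practicals 59 × 0.18 = 10.62
  Participation 78 × 0.35 = 27.3
  Case studies 78 × 0.1 = 7.8
  Discussion 65 × 0.37 = 24.05
Sum = 69.77
69.77 is ≥ 62 and < 72 → D

D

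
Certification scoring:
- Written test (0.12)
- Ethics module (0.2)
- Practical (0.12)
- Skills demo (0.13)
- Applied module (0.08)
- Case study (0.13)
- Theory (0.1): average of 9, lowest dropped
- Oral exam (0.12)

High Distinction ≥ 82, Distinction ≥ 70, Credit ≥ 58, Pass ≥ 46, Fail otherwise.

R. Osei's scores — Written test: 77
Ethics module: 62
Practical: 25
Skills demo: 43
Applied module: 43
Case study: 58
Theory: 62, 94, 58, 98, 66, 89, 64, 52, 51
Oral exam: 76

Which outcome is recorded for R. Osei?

Theory: drop 51 → average of remaining 8 = 583/8 = 72.875
Weighted total:
  Written test 77 × 0.12 = 9.24
  Ethics module 62 × 0.2 = 12.4
  Practical 25 × 0.12 = 3
  Skills demo 43 × 0.13 = 5.59
  Applied module 43 × 0.08 = 3.44
  Case study 58 × 0.13 = 7.54
  Theory 72.875 × 0.1 = 7.2875
  Oral exam 76 × 0.12 = 9.12
Sum = 57.6175
57.6175 is ≥ 46 and < 58 → Pass

Pass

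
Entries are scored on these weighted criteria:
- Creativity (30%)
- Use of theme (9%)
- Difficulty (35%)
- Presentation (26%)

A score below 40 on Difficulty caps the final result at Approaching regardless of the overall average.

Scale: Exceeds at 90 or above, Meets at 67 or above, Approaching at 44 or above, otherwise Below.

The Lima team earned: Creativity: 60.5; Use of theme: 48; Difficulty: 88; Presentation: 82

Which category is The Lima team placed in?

Difficulty score 88 ≥ 40: minimum met.
Weighted total:
  Creativity 60.5 × 0.3 = 18.15
  Use of theme 48 × 0.09 = 4.32
  Difficulty 88 × 0.35 = 30.8
  Presentation 82 × 0.26 = 21.32
Sum = 74.59
74.59 is ≥ 67 and < 90 → Meets

Meets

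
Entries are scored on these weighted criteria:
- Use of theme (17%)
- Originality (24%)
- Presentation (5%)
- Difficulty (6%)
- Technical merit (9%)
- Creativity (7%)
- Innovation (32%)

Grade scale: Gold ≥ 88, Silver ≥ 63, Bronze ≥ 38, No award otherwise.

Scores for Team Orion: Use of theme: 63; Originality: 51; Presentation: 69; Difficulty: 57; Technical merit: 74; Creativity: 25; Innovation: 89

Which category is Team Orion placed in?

Silver

Weighted total:
  Use of theme 63 × 0.17 = 10.71
  Originality 51 × 0.24 = 12.24
  Presentation 69 × 0.05 = 3.45
  Difficulty 57 × 0.06 = 3.42
  Technical merit 74 × 0.09 = 6.66
  Creativity 25 × 0.07 = 1.75
  Innovation 89 × 0.32 = 28.48
Sum = 66.71
66.71 is ≥ 63 and < 88 → Silver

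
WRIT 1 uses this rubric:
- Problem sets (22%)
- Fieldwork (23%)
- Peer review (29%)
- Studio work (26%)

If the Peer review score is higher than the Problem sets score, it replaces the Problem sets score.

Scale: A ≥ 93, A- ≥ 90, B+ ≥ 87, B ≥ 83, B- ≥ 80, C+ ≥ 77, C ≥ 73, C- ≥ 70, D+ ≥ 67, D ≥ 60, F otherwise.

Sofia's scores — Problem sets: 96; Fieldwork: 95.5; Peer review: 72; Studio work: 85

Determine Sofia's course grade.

B

Peer review (72) ≤ Problem sets (96), so Problem sets stays at 96.
Weighted total:
  Problem sets 96 × 0.22 = 21.12
  Fieldwork 95.5 × 0.23 = 21.965
  Peer review 72 × 0.29 = 20.88
  Studio work 85 × 0.26 = 22.1
Sum = 86.065
86.065 is ≥ 83 and < 87 → B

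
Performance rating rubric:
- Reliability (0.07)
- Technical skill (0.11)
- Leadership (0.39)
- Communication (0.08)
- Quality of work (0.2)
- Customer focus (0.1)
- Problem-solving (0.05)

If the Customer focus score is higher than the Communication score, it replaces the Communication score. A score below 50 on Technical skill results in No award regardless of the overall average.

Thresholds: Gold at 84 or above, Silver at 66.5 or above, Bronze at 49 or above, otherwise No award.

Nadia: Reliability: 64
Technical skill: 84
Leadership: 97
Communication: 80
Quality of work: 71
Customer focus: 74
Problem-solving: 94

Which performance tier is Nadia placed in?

Customer focus (74) ≤ Communication (80), so Communication stays at 80.
Technical skill score 84 ≥ 50: minimum met.
Weighted total:
  Reliability 64 × 0.07 = 4.48
  Technical skill 84 × 0.11 = 9.24
  Leadership 97 × 0.39 = 37.83
  Communication 80 × 0.08 = 6.4
  Quality of work 71 × 0.2 = 14.2
  Customer focus 74 × 0.1 = 7.4
  Problem-solving 94 × 0.05 = 4.7
Sum = 84.25
84.25 ≥ 84 → Gold

Gold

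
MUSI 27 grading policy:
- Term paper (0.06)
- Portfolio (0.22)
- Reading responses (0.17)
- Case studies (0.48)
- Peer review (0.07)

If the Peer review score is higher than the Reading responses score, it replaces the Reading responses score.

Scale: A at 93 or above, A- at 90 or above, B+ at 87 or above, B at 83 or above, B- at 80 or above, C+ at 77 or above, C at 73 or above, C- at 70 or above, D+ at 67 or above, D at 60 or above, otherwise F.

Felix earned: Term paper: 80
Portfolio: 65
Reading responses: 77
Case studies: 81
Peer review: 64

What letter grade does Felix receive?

Peer review (64) ≤ Reading responses (77), so Reading responses stays at 77.
Weighted total:
  Term paper 80 × 0.06 = 4.8
  Portfolio 65 × 0.22 = 14.3
  Reading responses 77 × 0.17 = 13.09
  Case studies 81 × 0.48 = 38.88
  Peer review 64 × 0.07 = 4.48
Sum = 75.55
75.55 is ≥ 73 and < 77 → C

C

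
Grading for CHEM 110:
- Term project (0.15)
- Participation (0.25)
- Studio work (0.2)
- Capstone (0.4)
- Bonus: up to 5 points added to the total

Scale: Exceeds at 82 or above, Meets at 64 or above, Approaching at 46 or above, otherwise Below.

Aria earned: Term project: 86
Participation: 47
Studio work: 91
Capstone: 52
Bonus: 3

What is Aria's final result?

Weighted total:
  Term project 86 × 0.15 = 12.9
  Participation 47 × 0.25 = 11.75
  Studio work 91 × 0.2 = 18.2
  Capstone 52 × 0.4 = 20.8
Sum = 63.65
Bonus: 63.65 + 3 = 66.65
66.65 is ≥ 64 and < 82 → Meets

Meets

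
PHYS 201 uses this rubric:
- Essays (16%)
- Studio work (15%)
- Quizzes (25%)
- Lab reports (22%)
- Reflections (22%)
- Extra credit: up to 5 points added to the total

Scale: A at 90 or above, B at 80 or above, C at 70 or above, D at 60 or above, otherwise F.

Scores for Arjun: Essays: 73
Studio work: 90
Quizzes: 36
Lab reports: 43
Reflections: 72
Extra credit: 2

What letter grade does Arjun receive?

Weighted total:
  Essays 73 × 0.16 = 11.68
  Studio work 90 × 0.15 = 13.5
  Quizzes 36 × 0.25 = 9
  Lab reports 43 × 0.22 = 9.46
  Reflections 72 × 0.22 = 15.84
Sum = 59.48
Extra credit: 59.48 + 2 = 61.48
61.48 is ≥ 60 and < 70 → D

D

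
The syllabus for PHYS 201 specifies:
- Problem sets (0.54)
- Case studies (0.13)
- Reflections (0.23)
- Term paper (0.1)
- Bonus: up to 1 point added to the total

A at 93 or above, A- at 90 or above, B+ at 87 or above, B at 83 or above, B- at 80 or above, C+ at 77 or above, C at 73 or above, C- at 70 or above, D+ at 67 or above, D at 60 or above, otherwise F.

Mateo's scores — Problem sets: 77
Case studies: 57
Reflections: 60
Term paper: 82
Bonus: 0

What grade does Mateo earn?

Weighted total:
  Problem sets 77 × 0.54 = 41.58
  Case studies 57 × 0.13 = 7.41
  Reflections 60 × 0.23 = 13.8
  Term paper 82 × 0.1 = 8.2
Sum = 70.99
Bonus: 70.99 + 0 = 70.99
70.99 is ≥ 70 and < 73 → C-

C-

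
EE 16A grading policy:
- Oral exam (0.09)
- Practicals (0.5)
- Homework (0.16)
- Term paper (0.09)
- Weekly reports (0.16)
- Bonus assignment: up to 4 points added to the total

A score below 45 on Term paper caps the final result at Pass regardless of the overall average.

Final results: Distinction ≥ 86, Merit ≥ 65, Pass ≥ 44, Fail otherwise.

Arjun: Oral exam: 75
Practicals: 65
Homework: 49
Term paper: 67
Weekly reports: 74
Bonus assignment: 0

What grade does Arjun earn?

Term paper score 67 ≥ 45: minimum met.
Weighted total:
  Oral exam 75 × 0.09 = 6.75
  Practicals 65 × 0.5 = 32.5
  Homework 49 × 0.16 = 7.84
  Term paper 67 × 0.09 = 6.03
  Weekly reports 74 × 0.16 = 11.84
Sum = 64.96
Bonus assignment: 64.96 + 0 = 64.96
64.96 is ≥ 44 and < 65 → Pass

Pass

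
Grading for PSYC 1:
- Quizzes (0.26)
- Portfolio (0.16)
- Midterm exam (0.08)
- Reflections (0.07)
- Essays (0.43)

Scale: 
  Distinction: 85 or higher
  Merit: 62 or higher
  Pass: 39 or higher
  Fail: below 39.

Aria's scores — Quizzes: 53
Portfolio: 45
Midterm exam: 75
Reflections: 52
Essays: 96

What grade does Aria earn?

Weighted total:
  Quizzes 53 × 0.26 = 13.78
  Portfolio 45 × 0.16 = 7.2
  Midterm exam 75 × 0.08 = 6
  Reflections 52 × 0.07 = 3.64
  Essays 96 × 0.43 = 41.28
Sum = 71.9
71.9 is ≥ 62 and < 85 → Merit

Merit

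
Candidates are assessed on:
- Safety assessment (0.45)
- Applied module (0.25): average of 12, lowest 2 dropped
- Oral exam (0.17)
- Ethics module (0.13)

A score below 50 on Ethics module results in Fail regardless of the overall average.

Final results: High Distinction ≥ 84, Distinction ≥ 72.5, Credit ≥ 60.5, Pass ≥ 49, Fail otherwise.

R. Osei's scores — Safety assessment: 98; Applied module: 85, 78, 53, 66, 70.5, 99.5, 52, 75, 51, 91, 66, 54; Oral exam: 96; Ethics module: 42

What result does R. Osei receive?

Applied module: drop 51, 52 → average of remaining 10 = 738/10 = 73.8
Ethics module score 42 < 50: minimum not met.
Weighted total:
  Safety assessment 98 × 0.45 = 44.1
  Applied module 73.8 × 0.25 = 18.45
  Oral exam 96 × 0.17 = 16.32
  Ethics module 42 × 0.13 = 5.46
Sum = 84.33
Because the Ethics module minimum was not met, the result is Fail.

Fail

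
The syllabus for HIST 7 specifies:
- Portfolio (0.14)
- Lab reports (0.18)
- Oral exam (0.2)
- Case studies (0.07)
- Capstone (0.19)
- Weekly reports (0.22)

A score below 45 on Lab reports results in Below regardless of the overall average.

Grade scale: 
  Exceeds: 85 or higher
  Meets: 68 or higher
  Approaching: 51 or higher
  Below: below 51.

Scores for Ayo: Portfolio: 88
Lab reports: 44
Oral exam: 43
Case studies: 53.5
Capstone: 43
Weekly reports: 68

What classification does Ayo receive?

Below

Lab reports score 44 < 45: minimum not met.
Weighted total:
  Portfolio 88 × 0.14 = 12.32
  Lab reports 44 × 0.18 = 7.92
  Oral exam 43 × 0.2 = 8.6
  Case studies 53.5 × 0.07 = 3.745
  Capstone 43 × 0.19 = 8.17
  Weekly reports 68 × 0.22 = 14.96
Sum = 55.715
Because the Lab reports minimum was not met, the result is Below.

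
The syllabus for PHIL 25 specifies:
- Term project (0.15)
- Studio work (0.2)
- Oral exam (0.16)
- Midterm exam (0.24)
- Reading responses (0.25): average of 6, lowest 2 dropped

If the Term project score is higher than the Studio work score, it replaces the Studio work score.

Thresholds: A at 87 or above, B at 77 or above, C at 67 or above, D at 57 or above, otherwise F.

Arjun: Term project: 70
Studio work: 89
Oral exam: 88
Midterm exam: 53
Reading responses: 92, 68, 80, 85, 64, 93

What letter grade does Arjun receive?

C

Reading responses: drop 64, 68 → average of remaining 4 = 350/4 = 87.5
Term project (70) ≤ Studio work (89), so Studio work stays at 89.
Weighted total:
  Term project 70 × 0.15 = 10.5
  Studio work 89 × 0.2 = 17.8
  Oral exam 88 × 0.16 = 14.08
  Midterm exam 53 × 0.24 = 12.72
  Reading responses 87.5 × 0.25 = 21.875
Sum = 76.975
76.975 is ≥ 67 and < 77 → C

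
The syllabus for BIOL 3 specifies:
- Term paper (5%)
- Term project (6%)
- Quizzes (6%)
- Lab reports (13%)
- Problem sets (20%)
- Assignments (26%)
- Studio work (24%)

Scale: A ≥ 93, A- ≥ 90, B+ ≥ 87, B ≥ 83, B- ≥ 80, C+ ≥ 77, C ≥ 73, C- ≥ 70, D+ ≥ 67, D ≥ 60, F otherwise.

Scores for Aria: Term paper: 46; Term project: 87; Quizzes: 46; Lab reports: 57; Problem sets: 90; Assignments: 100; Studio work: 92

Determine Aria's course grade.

Weighted total:
  Term paper 46 × 0.05 = 2.3
  Term project 87 × 0.06 = 5.22
  Quizzes 46 × 0.06 = 2.76
  Lab reports 57 × 0.13 = 7.41
  Problem sets 90 × 0.2 = 18
  Assignments 100 × 0.26 = 26
  Studio work 92 × 0.24 = 22.08
Sum = 83.77
83.77 is ≥ 83 and < 87 → B

B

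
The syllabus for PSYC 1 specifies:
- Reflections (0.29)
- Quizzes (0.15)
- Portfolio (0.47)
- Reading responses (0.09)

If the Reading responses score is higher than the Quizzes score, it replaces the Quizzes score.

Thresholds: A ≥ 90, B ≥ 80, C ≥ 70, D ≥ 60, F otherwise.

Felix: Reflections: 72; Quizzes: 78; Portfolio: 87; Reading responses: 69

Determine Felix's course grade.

C

Reading responses (69) ≤ Quizzes (78), so Quizzes stays at 78.
Weighted total:
  Reflections 72 × 0.29 = 20.88
  Quizzes 78 × 0.15 = 11.7
  Portfolio 87 × 0.47 = 40.89
  Reading responses 69 × 0.09 = 6.21
Sum = 79.68
79.68 is ≥ 70 and < 80 → C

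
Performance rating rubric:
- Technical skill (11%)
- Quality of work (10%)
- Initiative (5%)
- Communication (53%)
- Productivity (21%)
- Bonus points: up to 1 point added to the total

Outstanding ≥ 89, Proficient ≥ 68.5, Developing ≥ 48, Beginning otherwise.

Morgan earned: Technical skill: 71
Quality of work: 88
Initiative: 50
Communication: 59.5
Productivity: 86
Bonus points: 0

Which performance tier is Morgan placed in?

Proficient

Weighted total:
  Technical skill 71 × 0.11 = 7.81
  Quality of work 88 × 0.1 = 8.8
  Initiative 50 × 0.05 = 2.5
  Communication 59.5 × 0.53 = 31.535
  Productivity 86 × 0.21 = 18.06
Sum = 68.705
Bonus points: 68.705 + 0 = 68.705
68.705 is ≥ 68.5 and < 89 → Proficient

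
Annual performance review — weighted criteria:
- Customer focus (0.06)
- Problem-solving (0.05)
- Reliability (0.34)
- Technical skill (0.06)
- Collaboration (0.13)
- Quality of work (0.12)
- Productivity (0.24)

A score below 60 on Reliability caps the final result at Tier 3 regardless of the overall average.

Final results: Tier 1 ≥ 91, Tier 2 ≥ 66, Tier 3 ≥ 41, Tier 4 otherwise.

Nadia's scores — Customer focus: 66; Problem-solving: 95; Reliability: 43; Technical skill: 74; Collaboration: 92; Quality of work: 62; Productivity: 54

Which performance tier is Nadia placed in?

Reliability score 43 < 60: minimum not met.
Weighted total:
  Customer focus 66 × 0.06 = 3.96
  Problem-solving 95 × 0.05 = 4.75
  Reliability 43 × 0.34 = 14.62
  Technical skill 74 × 0.06 = 4.44
  Collaboration 92 × 0.13 = 11.96
  Quality of work 62 × 0.12 = 7.44
  Productivity 54 × 0.24 = 12.96
Sum = 60.13
60.13 would be Tier 3; cap at Tier 3 applies → Tier 3.

Tier 3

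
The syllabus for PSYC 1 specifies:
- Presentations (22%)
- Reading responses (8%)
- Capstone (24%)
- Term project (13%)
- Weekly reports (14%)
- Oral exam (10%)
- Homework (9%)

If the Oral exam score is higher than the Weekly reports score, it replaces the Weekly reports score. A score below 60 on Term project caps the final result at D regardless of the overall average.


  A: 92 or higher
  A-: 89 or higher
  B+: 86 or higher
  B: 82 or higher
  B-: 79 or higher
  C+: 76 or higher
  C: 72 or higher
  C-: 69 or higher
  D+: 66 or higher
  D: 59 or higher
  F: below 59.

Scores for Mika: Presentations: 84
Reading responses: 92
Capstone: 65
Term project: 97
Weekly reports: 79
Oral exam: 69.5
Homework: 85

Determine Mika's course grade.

B-

Oral exam (69.5) ≤ Weekly reports (79), so Weekly reports stays at 79.
Term project score 97 ≥ 60: minimum met.
Weighted total:
  Presentations 84 × 0.22 = 18.48
  Reading responses 92 × 0.08 = 7.36
  Capstone 65 × 0.24 = 15.6
  Term project 97 × 0.13 = 12.61
  Weekly reports 79 × 0.14 = 11.06
  Oral exam 69.5 × 0.1 = 6.95
  Homework 85 × 0.09 = 7.65
Sum = 79.71
79.71 is ≥ 79 and < 82 → B-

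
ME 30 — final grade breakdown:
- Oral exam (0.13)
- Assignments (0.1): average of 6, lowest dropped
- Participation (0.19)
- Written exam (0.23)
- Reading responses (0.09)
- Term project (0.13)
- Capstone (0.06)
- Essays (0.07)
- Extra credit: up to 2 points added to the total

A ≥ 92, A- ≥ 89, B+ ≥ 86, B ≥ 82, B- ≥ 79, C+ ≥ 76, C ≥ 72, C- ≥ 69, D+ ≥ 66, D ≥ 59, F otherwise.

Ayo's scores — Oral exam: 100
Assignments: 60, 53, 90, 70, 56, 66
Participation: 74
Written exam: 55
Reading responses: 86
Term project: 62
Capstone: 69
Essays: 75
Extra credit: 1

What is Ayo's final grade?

C

Assignments: drop 53 → average of remaining 5 = 342/5 = 68.4
Weighted total:
  Oral exam 100 × 0.13 = 13
  Assignments 68.4 × 0.1 = 6.84
  Participation 74 × 0.19 = 14.06
  Written exam 55 × 0.23 = 12.65
  Reading responses 86 × 0.09 = 7.74
  Term project 62 × 0.13 = 8.06
  Capstone 69 × 0.06 = 4.14
  Essays 75 × 0.07 = 5.25
Sum = 71.74
Extra credit: 71.74 + 1 = 72.74
72.74 is ≥ 72 and < 76 → C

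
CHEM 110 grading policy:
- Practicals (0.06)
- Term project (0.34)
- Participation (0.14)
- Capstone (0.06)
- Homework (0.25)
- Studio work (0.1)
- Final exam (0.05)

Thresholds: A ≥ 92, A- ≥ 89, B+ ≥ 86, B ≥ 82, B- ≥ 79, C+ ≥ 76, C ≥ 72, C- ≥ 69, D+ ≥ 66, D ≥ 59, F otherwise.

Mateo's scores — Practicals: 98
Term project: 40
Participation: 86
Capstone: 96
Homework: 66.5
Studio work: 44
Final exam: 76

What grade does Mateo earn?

D

Weighted total:
  Practicals 98 × 0.06 = 5.88
  Term project 40 × 0.34 = 13.6
  Participation 86 × 0.14 = 12.04
  Capstone 96 × 0.06 = 5.76
  Homework 66.5 × 0.25 = 16.625
  Studio work 44 × 0.1 = 4.4
  Final exam 76 × 0.05 = 3.8
Sum = 62.105
62.105 is ≥ 59 and < 66 → D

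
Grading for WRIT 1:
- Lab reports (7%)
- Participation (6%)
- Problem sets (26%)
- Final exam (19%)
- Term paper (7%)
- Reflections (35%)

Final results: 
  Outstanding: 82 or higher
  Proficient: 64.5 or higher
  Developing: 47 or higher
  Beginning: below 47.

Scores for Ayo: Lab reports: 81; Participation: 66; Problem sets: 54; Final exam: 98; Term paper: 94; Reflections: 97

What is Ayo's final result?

Outstanding

Weighted total:
  Lab reports 81 × 0.07 = 5.67
  Participation 66 × 0.06 = 3.96
  Problem sets 54 × 0.26 = 14.04
  Final exam 98 × 0.19 = 18.62
  Term paper 94 × 0.07 = 6.58
  Reflections 97 × 0.35 = 33.95
Sum = 82.82
82.82 ≥ 82 → Outstanding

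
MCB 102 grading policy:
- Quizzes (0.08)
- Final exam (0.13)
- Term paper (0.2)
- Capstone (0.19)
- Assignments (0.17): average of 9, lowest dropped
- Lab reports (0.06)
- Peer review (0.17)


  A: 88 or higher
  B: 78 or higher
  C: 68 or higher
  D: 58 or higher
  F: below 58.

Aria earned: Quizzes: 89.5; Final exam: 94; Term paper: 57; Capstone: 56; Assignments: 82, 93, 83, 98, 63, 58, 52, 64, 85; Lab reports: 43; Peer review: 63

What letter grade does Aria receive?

C

Assignments: drop 52 → average of remaining 8 = 626/8 = 78.25
Weighted total:
  Quizzes 89.5 × 0.08 = 7.16
  Final exam 94 × 0.13 = 12.22
  Term paper 57 × 0.2 = 11.4
  Capstone 56 × 0.19 = 10.64
  Assignments 78.25 × 0.17 = 13.3025
  Lab reports 43 × 0.06 = 2.58
  Peer review 63 × 0.17 = 10.71
Sum = 68.0125
68.0125 is ≥ 68 and < 78 → C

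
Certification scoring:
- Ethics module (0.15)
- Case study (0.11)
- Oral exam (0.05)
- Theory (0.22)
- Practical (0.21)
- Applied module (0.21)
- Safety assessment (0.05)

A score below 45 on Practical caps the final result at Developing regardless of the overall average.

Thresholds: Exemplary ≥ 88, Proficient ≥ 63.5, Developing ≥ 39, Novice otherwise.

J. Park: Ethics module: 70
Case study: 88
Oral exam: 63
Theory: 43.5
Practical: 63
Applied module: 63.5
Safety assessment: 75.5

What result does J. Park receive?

Practical score 63 ≥ 45: minimum met.
Weighted total:
  Ethics module 70 × 0.15 = 10.5
  Case study 88 × 0.11 = 9.68
  Oral exam 63 × 0.05 = 3.15
  Theory 43.5 × 0.22 = 9.57
  Practical 63 × 0.21 = 13.23
  Applied module 63.5 × 0.21 = 13.335
  Safety assessment 75.5 × 0.05 = 3.775
Sum = 63.24
63.24 is ≥ 39 and < 63.5 → Developing

Developing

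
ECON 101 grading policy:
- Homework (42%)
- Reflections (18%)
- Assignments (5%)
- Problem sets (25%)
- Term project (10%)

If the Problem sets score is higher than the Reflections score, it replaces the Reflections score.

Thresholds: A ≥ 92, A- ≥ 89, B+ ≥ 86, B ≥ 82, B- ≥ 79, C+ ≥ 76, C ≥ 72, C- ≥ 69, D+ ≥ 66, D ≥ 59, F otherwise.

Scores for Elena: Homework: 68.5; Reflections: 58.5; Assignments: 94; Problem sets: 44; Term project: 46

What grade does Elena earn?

D

Problem sets (44) ≤ Reflections (58.5), so Reflections stays at 58.5.
Weighted total:
  Homework 68.5 × 0.42 = 28.77
  Reflections 58.5 × 0.18 = 10.53
  Assignments 94 × 0.05 = 4.7
  Problem sets 44 × 0.25 = 11
  Term project 46 × 0.1 = 4.6
Sum = 59.6
59.6 is ≥ 59 and < 66 → D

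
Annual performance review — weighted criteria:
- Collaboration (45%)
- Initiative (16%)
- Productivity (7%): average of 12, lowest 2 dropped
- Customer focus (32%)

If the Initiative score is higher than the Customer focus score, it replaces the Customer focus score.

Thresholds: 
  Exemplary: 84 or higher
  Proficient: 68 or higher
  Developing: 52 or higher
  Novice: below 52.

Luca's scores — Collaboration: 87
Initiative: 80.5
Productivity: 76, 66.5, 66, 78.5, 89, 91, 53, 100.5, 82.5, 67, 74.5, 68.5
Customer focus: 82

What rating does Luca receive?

Proficient

Productivity: drop 53, 66 → average of remaining 10 = 794/10 = 79.4
Initiative (80.5) ≤ Customer focus (82), so Customer focus stays at 82.
Weighted total:
  Collaboration 87 × 0.45 = 39.15
  Initiative 80.5 × 0.16 = 12.88
  Productivity 79.4 × 0.07 = 5.558
  Customer focus 82 × 0.32 = 26.24
Sum = 83.828
83.828 is ≥ 68 and < 84 → Proficient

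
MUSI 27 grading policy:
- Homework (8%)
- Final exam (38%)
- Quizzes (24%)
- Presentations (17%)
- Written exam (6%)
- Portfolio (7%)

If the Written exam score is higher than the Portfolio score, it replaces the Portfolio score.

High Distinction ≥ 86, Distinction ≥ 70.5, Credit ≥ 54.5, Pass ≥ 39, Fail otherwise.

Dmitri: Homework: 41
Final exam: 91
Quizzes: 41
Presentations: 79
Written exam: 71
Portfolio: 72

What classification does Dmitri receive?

Written exam (71) ≤ Portfolio (72), so Portfolio stays at 72.
Weighted total:
  Homework 41 × 0.08 = 3.28
  Final exam 91 × 0.38 = 34.58
  Quizzes 41 × 0.24 = 9.84
  Presentations 79 × 0.17 = 13.43
  Written exam 71 × 0.06 = 4.26
  Portfolio 72 × 0.07 = 5.04
Sum = 70.43
70.43 is ≥ 54.5 and < 70.5 → Credit

Credit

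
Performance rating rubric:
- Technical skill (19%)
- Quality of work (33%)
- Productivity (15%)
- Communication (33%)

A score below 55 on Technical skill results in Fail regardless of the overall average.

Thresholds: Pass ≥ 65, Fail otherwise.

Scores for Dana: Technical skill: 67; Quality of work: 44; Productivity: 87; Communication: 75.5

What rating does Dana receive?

Pass

Technical skill score 67 ≥ 55: minimum met.
Weighted total:
  Technical skill 67 × 0.19 = 12.73
  Quality of work 44 × 0.33 = 14.52
  Productivity 87 × 0.15 = 13.05
  Communication 75.5 × 0.33 = 24.915
Sum = 65.215
65.215 ≥ 65 → Pass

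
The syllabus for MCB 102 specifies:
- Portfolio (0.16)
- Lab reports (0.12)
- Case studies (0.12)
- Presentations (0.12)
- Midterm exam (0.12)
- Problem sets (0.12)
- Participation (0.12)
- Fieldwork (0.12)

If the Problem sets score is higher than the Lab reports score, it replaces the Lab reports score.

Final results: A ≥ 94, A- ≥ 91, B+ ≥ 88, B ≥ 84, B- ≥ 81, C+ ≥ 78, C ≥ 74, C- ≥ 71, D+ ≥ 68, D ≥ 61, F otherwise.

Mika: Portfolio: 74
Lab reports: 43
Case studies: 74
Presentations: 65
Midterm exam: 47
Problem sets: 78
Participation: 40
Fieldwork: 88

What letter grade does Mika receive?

Problem sets (78) > Lab reports (43), so Lab reports counts as 78.
Weighted total:
  Portfolio 74 × 0.16 = 11.84
  Lab reports 78 × 0.12 = 9.36
  Case studies 74 × 0.12 = 8.88
  Presentations 65 × 0.12 = 7.8
  Midterm exam 47 × 0.12 = 5.64
  Problem sets 78 × 0.12 = 9.36
  Participation 40 × 0.12 = 4.8
  Fieldwork 88 × 0.12 = 10.56
Sum = 68.24
68.24 is ≥ 68 and < 71 → D+

D+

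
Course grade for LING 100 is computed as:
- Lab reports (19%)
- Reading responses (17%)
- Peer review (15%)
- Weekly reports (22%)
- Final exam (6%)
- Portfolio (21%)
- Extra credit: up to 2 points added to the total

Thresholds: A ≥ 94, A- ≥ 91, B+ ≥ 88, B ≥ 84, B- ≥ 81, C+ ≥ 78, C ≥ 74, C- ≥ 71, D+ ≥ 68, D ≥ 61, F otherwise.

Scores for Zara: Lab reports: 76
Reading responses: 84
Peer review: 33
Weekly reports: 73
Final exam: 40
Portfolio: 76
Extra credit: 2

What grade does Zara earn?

Weighted total:
  Lab reports 76 × 0.19 = 14.44
  Reading responses 84 × 0.17 = 14.28
  Peer review 33 × 0.15 = 4.95
  Weekly reports 73 × 0.22 = 16.06
  Final exam 40 × 0.06 = 2.4
  Portfolio 76 × 0.21 = 15.96
Sum = 68.09
Extra credit: 68.09 + 2 = 70.09
70.09 is ≥ 68 and < 71 → D+

D+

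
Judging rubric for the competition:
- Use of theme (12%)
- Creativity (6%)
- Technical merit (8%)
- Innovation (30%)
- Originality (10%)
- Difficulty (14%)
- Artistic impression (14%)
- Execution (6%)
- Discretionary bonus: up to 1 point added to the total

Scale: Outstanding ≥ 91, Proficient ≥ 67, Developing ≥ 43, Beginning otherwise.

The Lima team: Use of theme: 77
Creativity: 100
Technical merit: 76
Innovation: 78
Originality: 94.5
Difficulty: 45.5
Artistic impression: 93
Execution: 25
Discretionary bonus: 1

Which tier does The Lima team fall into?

Weighted total:
  Use of theme 77 × 0.12 = 9.24
  Creativity 100 × 0.06 = 6
  Technical merit 76 × 0.08 = 6.08
  Innovation 78 × 0.3 = 23.4
  Originality 94.5 × 0.1 = 9.45
  Difficulty 45.5 × 0.14 = 6.37
  Artistic impression 93 × 0.14 = 13.02
  Execution 25 × 0.06 = 1.5
Sum = 75.06
Discretionary bonus: 75.06 + 1 = 76.06
76.06 is ≥ 67 and < 91 → Proficient

Proficient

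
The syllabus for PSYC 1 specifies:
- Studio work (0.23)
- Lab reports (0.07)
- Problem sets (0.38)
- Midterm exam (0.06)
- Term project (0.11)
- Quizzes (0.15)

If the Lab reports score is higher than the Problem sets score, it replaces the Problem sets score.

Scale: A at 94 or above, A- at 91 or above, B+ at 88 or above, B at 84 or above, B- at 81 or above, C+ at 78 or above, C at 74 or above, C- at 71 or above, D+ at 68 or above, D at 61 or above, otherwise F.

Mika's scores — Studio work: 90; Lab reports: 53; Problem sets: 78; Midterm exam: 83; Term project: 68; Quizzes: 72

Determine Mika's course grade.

Lab reports (53) ≤ Problem sets (78), so Problem sets stays at 78.
Weighted total:
  Studio work 90 × 0.23 = 20.7
  Lab reports 53 × 0.07 = 3.71
  Problem sets 78 × 0.38 = 29.64
  Midterm exam 83 × 0.06 = 4.98
  Term project 68 × 0.11 = 7.48
  Quizzes 72 × 0.15 = 10.8
Sum = 77.31
77.31 is ≥ 74 and < 78 → C

C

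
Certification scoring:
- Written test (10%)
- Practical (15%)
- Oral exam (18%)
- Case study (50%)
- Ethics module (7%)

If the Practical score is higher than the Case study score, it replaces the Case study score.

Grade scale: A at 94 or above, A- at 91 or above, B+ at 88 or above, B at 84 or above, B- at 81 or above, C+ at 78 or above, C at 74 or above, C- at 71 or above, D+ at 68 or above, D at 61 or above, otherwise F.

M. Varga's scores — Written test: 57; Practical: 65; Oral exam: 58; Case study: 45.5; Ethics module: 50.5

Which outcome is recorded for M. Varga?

Practical (65) > Case study (45.5), so Case study counts as 65.
Weighted total:
  Written test 57 × 0.1 = 5.7
  Practical 65 × 0.15 = 9.75
  Oral exam 58 × 0.18 = 10.44
  Case study 65 × 0.5 = 32.5
  Ethics module 50.5 × 0.07 = 3.535
Sum = 61.925
61.925 is ≥ 61 and < 68 → D

D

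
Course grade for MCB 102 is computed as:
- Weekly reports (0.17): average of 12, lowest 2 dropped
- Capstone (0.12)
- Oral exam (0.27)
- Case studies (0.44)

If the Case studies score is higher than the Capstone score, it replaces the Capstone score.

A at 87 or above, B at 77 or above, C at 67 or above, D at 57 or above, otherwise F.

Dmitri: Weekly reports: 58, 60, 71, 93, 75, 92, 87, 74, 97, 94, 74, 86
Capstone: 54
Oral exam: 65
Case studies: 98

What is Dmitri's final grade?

B

Weekly reports: drop 58, 60 → average of remaining 10 = 843/10 = 84.3
Case studies (98) > Capstone (54), so Capstone counts as 98.
Weighted total:
  Weekly reports 84.3 × 0.17 = 14.331
  Capstone 98 × 0.12 = 11.76
  Oral exam 65 × 0.27 = 17.55
  Case studies 98 × 0.44 = 43.12
Sum = 86.761
86.761 is ≥ 77 and < 87 → B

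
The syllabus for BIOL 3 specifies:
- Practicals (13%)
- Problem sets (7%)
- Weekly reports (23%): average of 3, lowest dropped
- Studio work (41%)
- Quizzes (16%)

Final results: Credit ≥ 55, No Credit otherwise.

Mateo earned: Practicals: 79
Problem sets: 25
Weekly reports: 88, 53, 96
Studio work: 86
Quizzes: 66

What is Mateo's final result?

Weekly reports: drop 53 → average of remaining 2 = 184/2 = 92
Weighted total:
  Practicals 79 × 0.13 = 10.27
  Problem sets 25 × 0.07 = 1.75
  Weekly reports 92 × 0.23 = 21.16
  Studio work 86 × 0.41 = 35.26
  Quizzes 66 × 0.16 = 10.56
Sum = 79
79 ≥ 55 → Credit

Credit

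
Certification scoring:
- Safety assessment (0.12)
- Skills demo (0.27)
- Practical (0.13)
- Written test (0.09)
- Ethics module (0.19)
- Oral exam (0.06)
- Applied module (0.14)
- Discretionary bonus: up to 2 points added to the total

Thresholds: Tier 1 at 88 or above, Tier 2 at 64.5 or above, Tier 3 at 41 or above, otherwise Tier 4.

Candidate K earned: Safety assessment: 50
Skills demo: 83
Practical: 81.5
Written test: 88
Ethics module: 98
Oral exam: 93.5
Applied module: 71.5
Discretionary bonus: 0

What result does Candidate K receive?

Weighted total:
  Safety assessment 50 × 0.12 = 6
  Skills demo 83 × 0.27 = 22.41
  Practical 81.5 × 0.13 = 10.595
  Written test 88 × 0.09 = 7.92
  Ethics module 98 × 0.19 = 18.62
  Oral exam 93.5 × 0.06 = 5.61
  Applied module 71.5 × 0.14 = 10.01
Sum = 81.165
Discretionary bonus: 81.165 + 0 = 81.165
81.165 is ≥ 64.5 and < 88 → Tier 2

Tier 2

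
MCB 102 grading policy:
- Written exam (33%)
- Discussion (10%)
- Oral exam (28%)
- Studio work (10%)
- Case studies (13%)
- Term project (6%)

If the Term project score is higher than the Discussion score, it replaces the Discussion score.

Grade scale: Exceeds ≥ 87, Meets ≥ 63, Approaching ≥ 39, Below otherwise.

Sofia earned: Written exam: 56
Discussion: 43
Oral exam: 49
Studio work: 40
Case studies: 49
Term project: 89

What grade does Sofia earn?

Approaching

Term project (89) > Discussion (43), so Discussion counts as 89.
Weighted total:
  Written exam 56 × 0.33 = 18.48
  Discussion 89 × 0.1 = 8.9
  Oral exam 49 × 0.28 = 13.72
  Studio work 40 × 0.1 = 4
  Case studies 49 × 0.13 = 6.37
  Term project 89 × 0.06 = 5.34
Sum = 56.81
56.81 is ≥ 39 and < 63 → Approaching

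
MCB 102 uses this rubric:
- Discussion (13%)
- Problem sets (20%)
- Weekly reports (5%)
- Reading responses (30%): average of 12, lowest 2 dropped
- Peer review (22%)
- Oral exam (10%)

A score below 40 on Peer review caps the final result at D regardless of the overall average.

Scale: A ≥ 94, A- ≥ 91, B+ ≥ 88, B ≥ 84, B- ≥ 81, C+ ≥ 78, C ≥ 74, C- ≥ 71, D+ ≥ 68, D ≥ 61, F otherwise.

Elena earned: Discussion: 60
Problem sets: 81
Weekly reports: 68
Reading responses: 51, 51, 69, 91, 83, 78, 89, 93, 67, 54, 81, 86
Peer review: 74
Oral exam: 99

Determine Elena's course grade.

Reading responses: drop 51, 51 → average of remaining 10 = 791/10 = 79.1
Peer review score 74 ≥ 40: minimum met.
Weighted total:
  Discussion 60 × 0.13 = 7.8
  Problem sets 81 × 0.2 = 16.2
  Weekly reports 68 × 0.05 = 3.4
  Reading responses 79.1 × 0.3 = 23.73
  Peer review 74 × 0.22 = 16.28
  Oral exam 99 × 0.1 = 9.9
Sum = 77.31
77.31 is ≥ 74 and < 78 → C

C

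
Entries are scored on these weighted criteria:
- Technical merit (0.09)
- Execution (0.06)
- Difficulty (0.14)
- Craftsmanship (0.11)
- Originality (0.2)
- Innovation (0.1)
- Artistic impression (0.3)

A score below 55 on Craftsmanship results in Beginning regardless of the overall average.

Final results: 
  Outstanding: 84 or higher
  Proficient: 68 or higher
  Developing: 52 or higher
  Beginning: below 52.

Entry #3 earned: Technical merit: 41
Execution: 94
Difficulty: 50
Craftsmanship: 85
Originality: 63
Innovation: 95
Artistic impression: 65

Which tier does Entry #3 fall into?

Craftsmanship score 85 ≥ 55: minimum met.
Weighted total:
  Technical merit 41 × 0.09 = 3.69
  Execution 94 × 0.06 = 5.64
  Difficulty 50 × 0.14 = 7
  Craftsmanship 85 × 0.11 = 9.35
  Originality 63 × 0.2 = 12.6
  Innovation 95 × 0.1 = 9.5
  Artistic impression 65 × 0.3 = 19.5
Sum = 67.28
67.28 is ≥ 52 and < 68 → Developing

Developing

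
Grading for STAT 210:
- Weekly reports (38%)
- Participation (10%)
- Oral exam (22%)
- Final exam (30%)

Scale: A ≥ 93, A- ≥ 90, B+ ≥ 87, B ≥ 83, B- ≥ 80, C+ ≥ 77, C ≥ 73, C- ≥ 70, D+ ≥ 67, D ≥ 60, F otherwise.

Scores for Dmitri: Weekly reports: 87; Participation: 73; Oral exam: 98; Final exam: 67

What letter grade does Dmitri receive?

Weighted total:
  Weekly reports 87 × 0.38 = 33.06
  Participation 73 × 0.1 = 7.3
  Oral exam 98 × 0.22 = 21.56
  Final exam 67 × 0.3 = 20.1
Sum = 82.02
82.02 is ≥ 80 and < 83 → B-

B-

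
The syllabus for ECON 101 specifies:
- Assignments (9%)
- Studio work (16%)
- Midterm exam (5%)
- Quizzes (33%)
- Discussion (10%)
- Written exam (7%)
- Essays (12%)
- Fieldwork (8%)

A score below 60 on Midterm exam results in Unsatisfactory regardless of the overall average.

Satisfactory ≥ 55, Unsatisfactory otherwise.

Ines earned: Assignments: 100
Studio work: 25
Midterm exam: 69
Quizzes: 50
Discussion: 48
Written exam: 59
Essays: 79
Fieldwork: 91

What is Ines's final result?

Midterm exam score 69 ≥ 60: minimum met.
Weighted total:
  Assignments 100 × 0.09 = 9
  Studio work 25 × 0.16 = 4
  Midterm exam 69 × 0.05 = 3.45
  Quizzes 50 × 0.33 = 16.5
  Discussion 48 × 0.1 = 4.8
  Written exam 59 × 0.07 = 4.13
  Essays 79 × 0.12 = 9.48
  Fieldwork 91 × 0.08 = 7.28
Sum = 58.64
58.64 ≥ 55 → Satisfactory

Satisfactory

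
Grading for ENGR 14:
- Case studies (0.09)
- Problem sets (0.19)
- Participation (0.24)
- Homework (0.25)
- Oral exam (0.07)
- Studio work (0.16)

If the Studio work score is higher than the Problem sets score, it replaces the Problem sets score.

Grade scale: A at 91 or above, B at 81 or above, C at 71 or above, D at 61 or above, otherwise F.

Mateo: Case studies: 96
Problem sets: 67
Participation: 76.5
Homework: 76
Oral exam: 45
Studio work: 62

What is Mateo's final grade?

C

Studio work (62) ≤ Problem sets (67), so Problem sets stays at 67.
Weighted total:
  Case studies 96 × 0.09 = 8.64
  Problem sets 67 × 0.19 = 12.73
  Participation 76.5 × 0.24 = 18.36
  Homework 76 × 0.25 = 19
  Oral exam 45 × 0.07 = 3.15
  Studio work 62 × 0.16 = 9.92
Sum = 71.8
71.8 is ≥ 71 and < 81 → C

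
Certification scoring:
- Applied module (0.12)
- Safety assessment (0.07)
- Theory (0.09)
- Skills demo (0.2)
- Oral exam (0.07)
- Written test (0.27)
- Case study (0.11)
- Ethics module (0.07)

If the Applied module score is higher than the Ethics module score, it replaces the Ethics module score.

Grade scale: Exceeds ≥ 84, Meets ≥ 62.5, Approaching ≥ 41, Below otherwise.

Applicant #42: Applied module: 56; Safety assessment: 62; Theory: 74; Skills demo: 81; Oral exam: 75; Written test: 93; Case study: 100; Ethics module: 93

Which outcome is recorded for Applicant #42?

Applied module (56) ≤ Ethics module (93), so Ethics module stays at 93.
Weighted total:
  Applied module 56 × 0.12 = 6.72
  Safety assessment 62 × 0.07 = 4.34
  Theory 74 × 0.09 = 6.66
  Skills demo 81 × 0.2 = 16.2
  Oral exam 75 × 0.07 = 5.25
  Written test 93 × 0.27 = 25.11
  Case study 100 × 0.11 = 11
  Ethics module 93 × 0.07 = 6.51
Sum = 81.79
81.79 is ≥ 62.5 and < 84 → Meets

Meets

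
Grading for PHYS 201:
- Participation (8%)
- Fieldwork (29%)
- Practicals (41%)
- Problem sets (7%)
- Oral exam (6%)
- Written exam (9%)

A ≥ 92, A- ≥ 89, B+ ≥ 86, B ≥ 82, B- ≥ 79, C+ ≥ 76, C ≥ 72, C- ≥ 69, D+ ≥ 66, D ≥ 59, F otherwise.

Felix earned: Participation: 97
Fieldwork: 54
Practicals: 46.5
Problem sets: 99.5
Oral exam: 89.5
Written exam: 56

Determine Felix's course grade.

Weighted total:
  Participation 97 × 0.08 = 7.76
  Fieldwork 54 × 0.29 = 15.66
  Practicals 46.5 × 0.41 = 19.065
  Problem sets 99.5 × 0.07 = 6.965
  Oral exam 89.5 × 0.06 = 5.37
  Written exam 56 × 0.09 = 5.04
Sum = 59.86
59.86 is ≥ 59 and < 66 → D

D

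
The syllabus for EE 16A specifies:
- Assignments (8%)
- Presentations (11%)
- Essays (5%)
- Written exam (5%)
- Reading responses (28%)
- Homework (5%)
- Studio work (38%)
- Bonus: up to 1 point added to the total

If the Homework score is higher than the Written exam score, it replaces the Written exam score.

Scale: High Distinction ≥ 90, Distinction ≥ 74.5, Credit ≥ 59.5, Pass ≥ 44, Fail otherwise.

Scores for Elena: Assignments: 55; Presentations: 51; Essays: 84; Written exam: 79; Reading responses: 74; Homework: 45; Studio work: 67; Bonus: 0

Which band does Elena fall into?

Homework (45) ≤ Written exam (79), so Written exam stays at 79.
Weighted total:
  Assignments 55 × 0.08 = 4.4
  Presentations 51 × 0.11 = 5.61
  Essays 84 × 0.05 = 4.2
  Written exam 79 × 0.05 = 3.95
  Reading responses 74 × 0.28 = 20.72
  Homework 45 × 0.05 = 2.25
  Studio work 67 × 0.38 = 25.46
Sum = 66.59
Bonus: 66.59 + 0 = 66.59
66.59 is ≥ 59.5 and < 74.5 → Credit

Credit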